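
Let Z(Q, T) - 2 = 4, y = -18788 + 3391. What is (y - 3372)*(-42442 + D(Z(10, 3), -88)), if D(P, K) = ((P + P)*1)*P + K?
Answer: 796894202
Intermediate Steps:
y = -15397
Z(Q, T) = 6 (Z(Q, T) = 2 + 4 = 6)
D(P, K) = K + 2*P² (D(P, K) = ((2*P)*1)*P + K = (2*P)*P + K = 2*P² + K = K + 2*P²)
(y - 3372)*(-42442 + D(Z(10, 3), -88)) = (-15397 - 3372)*(-42442 + (-88 + 2*6²)) = -18769*(-42442 + (-88 + 2*36)) = -18769*(-42442 + (-88 + 72)) = -18769*(-42442 - 16) = -18769*(-42458) = 796894202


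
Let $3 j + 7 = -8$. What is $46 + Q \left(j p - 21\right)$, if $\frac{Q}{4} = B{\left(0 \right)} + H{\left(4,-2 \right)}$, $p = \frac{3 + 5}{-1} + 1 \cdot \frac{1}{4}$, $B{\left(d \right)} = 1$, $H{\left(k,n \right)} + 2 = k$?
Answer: $259$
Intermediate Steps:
$H{\left(k,n \right)} = -2 + k$
$p = - \frac{31}{4}$ ($p = 8 \left(-1\right) + 1 \cdot \frac{1}{4} = -8 + \frac{1}{4} = - \frac{31}{4} \approx -7.75$)
$j = -5$ ($j = - \frac{7}{3} + \frac{1}{3} \left(-8\right) = - \frac{7}{3} - \frac{8}{3} = -5$)
$Q = 12$ ($Q = 4 \left(1 + \left(-2 + 4\right)\right) = 4 \left(1 + 2\right) = 4 \cdot 3 = 12$)
$46 + Q \left(j p - 21\right) = 46 + 12 \left(\left(-5\right) \left(- \frac{31}{4}\right) - 21\right) = 46 + 12 \left(\frac{155}{4} - 21\right) = 46 + 12 \cdot \frac{71}{4} = 46 + 213 = 259$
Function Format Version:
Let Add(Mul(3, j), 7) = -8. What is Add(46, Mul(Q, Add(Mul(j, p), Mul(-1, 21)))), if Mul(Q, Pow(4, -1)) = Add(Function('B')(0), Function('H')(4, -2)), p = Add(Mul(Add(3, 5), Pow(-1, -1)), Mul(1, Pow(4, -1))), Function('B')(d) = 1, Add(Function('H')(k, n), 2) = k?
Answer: 259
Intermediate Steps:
Function('H')(k, n) = Add(-2, k)
p = Rational(-31, 4) (p = Add(Mul(8, -1), Mul(1, Rational(1, 4))) = Add(-8, Rational(1, 4)) = Rational(-31, 4) ≈ -7.7500)
j = -5 (j = Add(Rational(-7, 3), Mul(Rational(1, 3), -8)) = Add(Rational(-7, 3), Rational(-8, 3)) = -5)
Q = 12 (Q = Mul(4, Add(1, Add(-2, 4))) = Mul(4, Add(1, 2)) = Mul(4, 3) = 12)
Add(46, Mul(Q, Add(Mul(j, p), Mul(-1, 21)))) = Add(46, Mul(12, Add(Mul(-5, Rational(-31, 4)), Mul(-1, 21)))) = Add(46, Mul(12, Add(Rational(155, 4), -21))) = Add(46, Mul(12, Rational(71, 4))) = Add(46, 213) = 259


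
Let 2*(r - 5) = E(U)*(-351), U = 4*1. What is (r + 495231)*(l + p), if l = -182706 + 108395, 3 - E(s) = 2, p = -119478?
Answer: -191874558469/2 ≈ -9.5937e+10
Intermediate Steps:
U = 4
E(s) = 1 (E(s) = 3 - 1*2 = 3 - 2 = 1)
r = -341/2 (r = 5 + (1*(-351))/2 = 5 + (½)*(-351) = 5 - 351/2 = -341/2 ≈ -170.50)
l = -74311
(r + 495231)*(l + p) = (-341/2 + 495231)*(-74311 - 119478) = (990121/2)*(-193789) = -191874558469/2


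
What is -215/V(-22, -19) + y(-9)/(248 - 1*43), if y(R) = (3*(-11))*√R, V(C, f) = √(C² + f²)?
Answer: -99*I/205 - 43*√5/13 ≈ -7.3962 - 0.48293*I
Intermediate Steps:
y(R) = -33*√R
-215/V(-22, -19) + y(-9)/(248 - 1*43) = -215/√((-22)² + (-19)²) + (-99*I)/(248 - 1*43) = -215/√(484 + 361) + (-99*I)/(248 - 43) = -215*√5/65 - 99*I/205 = -215*√5/65 - 99*I*(1/205) = -43*√5/13 - 99*I/205 = -99*I/205 - 43*√5/13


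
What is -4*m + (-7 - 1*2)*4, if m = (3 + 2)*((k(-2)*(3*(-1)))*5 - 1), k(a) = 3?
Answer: 884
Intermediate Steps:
m = -230 (m = (3 + 2)*((3*(3*(-1)))*5 - 1) = 5*((3*(-3))*5 - 1) = 5*(-9*5 - 1) = 5*(-45 - 1) = 5*(-46) = -230)
-4*m + (-7 - 1*2)*4 = -4*(-230) + (-7 - 1*2)*4 = 920 + (-7 - 2)*4 = 920 - 9*4 = 920 - 36 = 884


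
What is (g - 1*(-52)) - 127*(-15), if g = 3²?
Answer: 1966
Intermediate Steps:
g = 9
(g - 1*(-52)) - 127*(-15) = (9 - 1*(-52)) - 127*(-15) = (9 + 52) + 1905 = 61 + 1905 = 1966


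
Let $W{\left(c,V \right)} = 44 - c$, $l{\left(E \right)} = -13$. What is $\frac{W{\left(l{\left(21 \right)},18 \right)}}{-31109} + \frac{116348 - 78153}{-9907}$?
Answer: $- \frac{1188772954}{308196863} \approx -3.8572$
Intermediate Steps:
$\frac{W{\left(l{\left(21 \right)},18 \right)}}{-31109} + \frac{116348 - 78153}{-9907} = \frac{44 - -13}{-31109} + \frac{116348 - 78153}{-9907} = \left(44 + 13\right) \left(- \frac{1}{31109}\right) + \left(116348 - 78153\right) \left(- \frac{1}{9907}\right) = 57 \left(- \frac{1}{31109}\right) + 38195 \left(- \frac{1}{9907}\right) = - \frac{57}{31109} - \frac{38195}{9907} = - \frac{1188772954}{308196863}$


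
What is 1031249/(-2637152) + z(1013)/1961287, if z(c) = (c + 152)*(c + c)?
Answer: 4201868236617/5172211934624 ≈ 0.81239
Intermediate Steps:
z(c) = 2*c*(152 + c) (z(c) = (152 + c)*(2*c) = 2*c*(152 + c))
1031249/(-2637152) + z(1013)/1961287 = 1031249/(-2637152) + (2*1013*(152 + 1013))/1961287 = 1031249*(-1/2637152) + (2*1013*1165)*(1/1961287) = -1031249/2637152 + 2360290*(1/1961287) = -1031249/2637152 + 2360290/1961287 = 4201868236617/5172211934624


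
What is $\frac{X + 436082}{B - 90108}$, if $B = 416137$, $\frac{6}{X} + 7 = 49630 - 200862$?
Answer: $\frac{21984201864}{16436099977} \approx 1.3376$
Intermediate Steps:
$X = - \frac{2}{50413}$ ($X = \frac{6}{-7 + \left(49630 - 200862\right)} = \frac{6}{-7 - 151232} = \frac{6}{-151239} = 6 \left(- \frac{1}{151239}\right) = - \frac{2}{50413} \approx -3.9672 \cdot 10^{-5}$)
$\frac{X + 436082}{B - 90108} = \frac{- \frac{2}{50413} + 436082}{416137 - 90108} = \frac{21984201864}{50413 \cdot 326029} = \frac{21984201864}{50413} \cdot \frac{1}{326029} = \frac{21984201864}{16436099977}$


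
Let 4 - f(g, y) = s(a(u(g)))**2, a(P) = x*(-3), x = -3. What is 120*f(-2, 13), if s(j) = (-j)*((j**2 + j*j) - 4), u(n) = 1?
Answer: -242649600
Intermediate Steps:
a(P) = 9 (a(P) = -3*(-3) = 9)
s(j) = -j*(-4 + 2*j**2) (s(j) = (-j)*((j**2 + j**2) - 4) = (-j)*(2*j**2 - 4) = (-j)*(-4 + 2*j**2) = -j*(-4 + 2*j**2))
f(g, y) = -2022080 (f(g, y) = 4 - (2*9*(2 - 1*9**2))**2 = 4 - (2*9*(2 - 1*81))**2 = 4 - (2*9*(2 - 81))**2 = 4 - (2*9*(-79))**2 = 4 - 1*(-1422)**2 = 4 - 1*2022084 = 4 - 2022084 = -2022080)
120*f(-2, 13) = 120*(-2022080) = -242649600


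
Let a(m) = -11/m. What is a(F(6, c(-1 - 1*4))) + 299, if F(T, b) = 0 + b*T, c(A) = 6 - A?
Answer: 1793/6 ≈ 298.83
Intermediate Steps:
F(T, b) = T*b (F(T, b) = 0 + T*b = T*b)
a(F(6, c(-1 - 1*4))) + 299 = -11*1/(6*(6 - (-1 - 1*4))) + 299 = -11*1/(6*(6 - (-1 - 4))) + 299 = -11*1/(6*(6 - 1*(-5))) + 299 = -11*1/(6*(6 + 5)) + 299 = -11/(6*11) + 299 = -11/66 + 299 = -11*1/66 + 299 = -1/6 + 299 = 1793/6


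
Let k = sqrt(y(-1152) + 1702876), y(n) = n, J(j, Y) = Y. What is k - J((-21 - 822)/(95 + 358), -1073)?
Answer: 1073 + 2*sqrt(425431) ≈ 2377.5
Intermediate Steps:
k = 2*sqrt(425431) (k = sqrt(-1152 + 1702876) = sqrt(1701724) = 2*sqrt(425431) ≈ 1304.5)
k - J((-21 - 822)/(95 + 358), -1073) = 2*sqrt(425431) - 1*(-1073) = 2*sqrt(425431) + 1073 = 1073 + 2*sqrt(425431)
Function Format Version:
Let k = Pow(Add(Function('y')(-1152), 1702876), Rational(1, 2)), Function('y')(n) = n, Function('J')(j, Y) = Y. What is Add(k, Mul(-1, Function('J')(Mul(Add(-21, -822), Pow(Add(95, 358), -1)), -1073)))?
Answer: Add(1073, Mul(2, Pow(425431, Rational(1, 2)))) ≈ 2377.5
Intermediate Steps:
k = Mul(2, Pow(425431, Rational(1, 2))) (k = Pow(Add(-1152, 1702876), Rational(1, 2)) = Pow(1701724, Rational(1, 2)) = Mul(2, Pow(425431, Rational(1, 2))) ≈ 1304.5)
Add(k, Mul(-1, Function('J')(Mul(Add(-21, -822), Pow(Add(95, 358), -1)), -1073))) = Add(Mul(2, Pow(425431, Rational(1, 2))), Mul(-1, -1073)) = Add(Mul(2, Pow(425431, Rational(1, 2))), 1073) = Add(1073, Mul(2, Pow(425431, Rational(1, 2))))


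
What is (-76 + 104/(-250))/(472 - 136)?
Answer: -199/875 ≈ -0.22743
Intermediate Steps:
(-76 + 104/(-250))/(472 - 136) = (-76 + 104*(-1/250))/336 = (-76 - 52/125)*(1/336) = -9552/125*1/336 = -199/875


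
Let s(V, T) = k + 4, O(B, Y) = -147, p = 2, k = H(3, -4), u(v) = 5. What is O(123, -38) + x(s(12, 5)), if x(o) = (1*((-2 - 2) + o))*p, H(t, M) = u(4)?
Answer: -137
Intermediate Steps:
H(t, M) = 5
k = 5
s(V, T) = 9 (s(V, T) = 5 + 4 = 9)
x(o) = -8 + 2*o (x(o) = (1*((-2 - 2) + o))*2 = (1*(-4 + o))*2 = (-4 + o)*2 = -8 + 2*o)
O(123, -38) + x(s(12, 5)) = -147 + (-8 + 2*9) = -147 + (-8 + 18) = -147 + 10 = -137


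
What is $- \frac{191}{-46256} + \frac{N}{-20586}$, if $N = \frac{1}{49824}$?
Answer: $\frac{12244014673}{2965231813824} \approx 0.0041292$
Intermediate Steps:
$N = \frac{1}{49824} \approx 2.0071 \cdot 10^{-5}$
$- \frac{191}{-46256} + \frac{N}{-20586} = - \frac{191}{-46256} + \frac{1}{49824 \left(-20586\right)} = \left(-191\right) \left(- \frac{1}{46256}\right) + \frac{1}{49824} \left(- \frac{1}{20586}\right) = \frac{191}{46256} - \frac{1}{1025676864} = \frac{12244014673}{2965231813824}$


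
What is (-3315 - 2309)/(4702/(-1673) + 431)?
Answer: -9408952/716361 ≈ -13.134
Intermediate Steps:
(-3315 - 2309)/(4702/(-1673) + 431) = -5624/(4702*(-1/1673) + 431) = -5624/(-4702/1673 + 431) = -5624/716361/1673 = -5624*1673/716361 = -9408952/716361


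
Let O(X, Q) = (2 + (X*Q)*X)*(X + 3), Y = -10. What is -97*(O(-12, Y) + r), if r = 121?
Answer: -1267111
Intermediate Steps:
O(X, Q) = (2 + Q*X²)*(3 + X) (O(X, Q) = (2 + (Q*X)*X)*(3 + X) = (2 + Q*X²)*(3 + X))
-97*(O(-12, Y) + r) = -97*((6 + 2*(-12) - 10*(-12)³ + 3*(-10)*(-12)²) + 121) = -97*((6 - 24 - 10*(-1728) + 3*(-10)*144) + 121) = -97*((6 - 24 + 17280 - 4320) + 121) = -97*(12942 + 121) = -97*13063 = -1267111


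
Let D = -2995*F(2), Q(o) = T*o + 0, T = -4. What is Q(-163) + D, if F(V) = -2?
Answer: 6642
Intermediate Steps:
Q(o) = -4*o (Q(o) = -4*o + 0 = -4*o)
D = 5990 (D = -2995*(-2) = 5990)
Q(-163) + D = -4*(-163) + 5990 = 652 + 5990 = 6642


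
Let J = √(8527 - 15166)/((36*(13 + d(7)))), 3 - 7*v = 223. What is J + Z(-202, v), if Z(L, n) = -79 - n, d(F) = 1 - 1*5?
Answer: -333/7 + I*√6639/324 ≈ -47.571 + 0.25148*I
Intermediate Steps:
v = -220/7 (v = 3/7 - ⅐*223 = 3/7 - 223/7 = -220/7 ≈ -31.429)
d(F) = -4 (d(F) = 1 - 5 = -4)
J = I*√6639/324 (J = √(8527 - 15166)/((36*(13 - 4))) = √(-6639)/((36*9)) = (I*√6639)/324 = (I*√6639)*(1/324) = I*√6639/324 ≈ 0.25148*I)
J + Z(-202, v) = I*√6639/324 + (-79 - 1*(-220/7)) = I*√6639/324 + (-79 + 220/7) = I*√6639/324 - 333/7 = -333/7 + I*√6639/324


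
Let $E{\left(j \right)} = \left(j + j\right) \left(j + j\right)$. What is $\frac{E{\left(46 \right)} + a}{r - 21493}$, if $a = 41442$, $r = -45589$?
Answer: $- \frac{24953}{33541} \approx -0.74396$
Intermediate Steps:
$E{\left(j \right)} = 4 j^{2}$ ($E{\left(j \right)} = 2 j 2 j = 4 j^{2}$)
$\frac{E{\left(46 \right)} + a}{r - 21493} = \frac{4 \cdot 46^{2} + 41442}{-45589 - 21493} = \frac{4 \cdot 2116 + 41442}{-67082} = \left(8464 + 41442\right) \left(- \frac{1}{67082}\right) = 49906 \left(- \frac{1}{67082}\right) = - \frac{24953}{33541}$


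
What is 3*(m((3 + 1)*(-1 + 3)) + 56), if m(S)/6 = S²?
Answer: 1320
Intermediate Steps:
m(S) = 6*S²
3*(m((3 + 1)*(-1 + 3)) + 56) = 3*(6*((3 + 1)*(-1 + 3))² + 56) = 3*(6*(4*2)² + 56) = 3*(6*8² + 56) = 3*(6*64 + 56) = 3*(384 + 56) = 3*440 = 1320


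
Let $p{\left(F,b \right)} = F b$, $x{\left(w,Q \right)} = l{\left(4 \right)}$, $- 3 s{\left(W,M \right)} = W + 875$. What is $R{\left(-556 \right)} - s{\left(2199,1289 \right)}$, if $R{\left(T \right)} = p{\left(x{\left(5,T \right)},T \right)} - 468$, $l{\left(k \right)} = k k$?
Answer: $- \frac{25018}{3} \approx -8339.3$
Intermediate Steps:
$s{\left(W,M \right)} = - \frac{875}{3} - \frac{W}{3}$ ($s{\left(W,M \right)} = - \frac{W + 875}{3} = - \frac{875 + W}{3} = - \frac{875}{3} - \frac{W}{3}$)
$l{\left(k \right)} = k^{2}$
$x{\left(w,Q \right)} = 16$ ($x{\left(w,Q \right)} = 4^{2} = 16$)
$R{\left(T \right)} = -468 + 16 T$ ($R{\left(T \right)} = 16 T - 468 = -468 + 16 T$)
$R{\left(-556 \right)} - s{\left(2199,1289 \right)} = \left(-468 + 16 \left(-556\right)\right) - \left(- \frac{875}{3} - 733\right) = \left(-468 - 8896\right) - \left(- \frac{875}{3} - 733\right) = -9364 - - \frac{3074}{3} = -9364 + \frac{3074}{3} = - \frac{25018}{3}$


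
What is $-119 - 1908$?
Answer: $-2027$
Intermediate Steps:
$-119 - 1908 = -2027$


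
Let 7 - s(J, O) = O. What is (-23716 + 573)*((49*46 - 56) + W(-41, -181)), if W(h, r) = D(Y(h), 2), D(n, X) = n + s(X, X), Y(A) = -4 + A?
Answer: -49942594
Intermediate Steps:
s(J, O) = 7 - O
D(n, X) = 7 + n - X (D(n, X) = n + (7 - X) = 7 + n - X)
W(h, r) = 1 + h (W(h, r) = 7 + (-4 + h) - 1*2 = 7 + (-4 + h) - 2 = 1 + h)
(-23716 + 573)*((49*46 - 56) + W(-41, -181)) = (-23716 + 573)*((49*46 - 56) + (1 - 41)) = -23143*((2254 - 56) - 40) = -23143*(2198 - 40) = -23143*2158 = -49942594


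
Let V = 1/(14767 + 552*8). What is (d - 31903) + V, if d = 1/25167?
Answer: -15402084387233/482778561 ≈ -31903.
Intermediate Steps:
d = 1/25167 ≈ 3.9735e-5
V = 1/19183 (V = 1/(14767 + 4416) = 1/19183 ≈ 5.2130e-5)
(d - 31903) + V = (1/25167 - 31903) + 1/19183 = -802902800/25167 + 1/19183 = -15402084387233/482778561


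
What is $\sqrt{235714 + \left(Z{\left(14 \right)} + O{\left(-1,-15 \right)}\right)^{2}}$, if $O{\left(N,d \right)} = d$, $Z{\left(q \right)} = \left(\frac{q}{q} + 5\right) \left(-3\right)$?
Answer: $\sqrt{236803} \approx 486.62$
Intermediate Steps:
$Z{\left(q \right)} = -18$ ($Z{\left(q \right)} = \left(1 + 5\right) \left(-3\right) = 6 \left(-3\right) = -18$)
$\sqrt{235714 + \left(Z{\left(14 \right)} + O{\left(-1,-15 \right)}\right)^{2}} = \sqrt{235714 + \left(-18 - 15\right)^{2}} = \sqrt{235714 + \left(-33\right)^{2}} = \sqrt{235714 + 1089} = \sqrt{236803}$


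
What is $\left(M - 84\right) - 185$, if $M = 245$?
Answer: $-24$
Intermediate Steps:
$\left(M - 84\right) - 185 = \left(245 - 84\right) - 185 = 161 - 185 = -24$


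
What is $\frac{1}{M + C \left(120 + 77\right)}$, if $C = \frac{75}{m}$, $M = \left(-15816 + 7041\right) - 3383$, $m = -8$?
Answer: $- \frac{8}{112039} \approx -7.1404 \cdot 10^{-5}$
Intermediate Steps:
$M = -12158$ ($M = -8775 - 3383 = -12158$)
$C = - \frac{75}{8}$ ($C = \frac{75}{-8} = 75 \left(- \frac{1}{8}\right) = - \frac{75}{8} \approx -9.375$)
$\frac{1}{M + C \left(120 + 77\right)} = \frac{1}{-12158 - \frac{75 \left(120 + 77\right)}{8}} = \frac{1}{-12158 - \frac{14775}{8}} = \frac{1}{- \frac{112039}{8}} = - \frac{8}{112039}$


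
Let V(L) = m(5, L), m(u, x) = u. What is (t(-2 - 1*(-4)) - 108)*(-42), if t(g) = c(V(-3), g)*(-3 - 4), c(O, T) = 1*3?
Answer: 5418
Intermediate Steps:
V(L) = 5
c(O, T) = 3
t(g) = -21 (t(g) = 3*(-3 - 4) = 3*(-7) = -21)
(t(-2 - 1*(-4)) - 108)*(-42) = (-21 - 108)*(-42) = -129*(-42) = 5418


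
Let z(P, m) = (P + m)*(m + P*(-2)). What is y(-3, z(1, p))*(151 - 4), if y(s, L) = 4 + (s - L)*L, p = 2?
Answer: 588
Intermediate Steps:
z(P, m) = (P + m)*(m - 2*P)
y(s, L) = 4 + L*(s - L)
y(-3, z(1, p))*(151 - 4) = (4 - (2² - 2*1² - 1*1*2)² + (2² - 2*1² - 1*1*2)*(-3))*(151 - 4) = (4 - (4 - 2*1 - 2)² + (4 - 2*1 - 2)*(-3))*147 = (4 - (4 - 2 - 2)² + (4 - 2 - 2)*(-3))*147 = (4 - 1*0² + 0*(-3))*147 = (4 - 1*0 + 0)*147 = (4 + 0 + 0)*147 = 4*147 = 588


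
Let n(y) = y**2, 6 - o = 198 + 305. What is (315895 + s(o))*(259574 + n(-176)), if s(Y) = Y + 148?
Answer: 91681890300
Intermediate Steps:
o = -497 (o = 6 - (198 + 305) = 6 - 1*503 = 6 - 503 = -497)
s(Y) = 148 + Y
(315895 + s(o))*(259574 + n(-176)) = (315895 + (148 - 497))*(259574 + (-176)**2) = (315895 - 349)*(259574 + 30976) = 315546*290550 = 91681890300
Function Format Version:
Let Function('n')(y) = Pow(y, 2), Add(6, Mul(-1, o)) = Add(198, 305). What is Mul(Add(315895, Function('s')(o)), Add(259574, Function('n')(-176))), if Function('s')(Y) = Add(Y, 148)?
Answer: 91681890300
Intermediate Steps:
o = -497 (o = Add(6, Mul(-1, Add(198, 305))) = Add(6, Mul(-1, 503)) = Add(6, -503) = -497)
Function('s')(Y) = Add(148, Y)
Mul(Add(315895, Function('s')(o)), Add(259574, Function('n')(-176))) = Mul(Add(315895, Add(148, -497)), Add(259574, Pow(-176, 2))) = Mul(Add(315895, -349), Add(259574, 30976)) = Mul(315546, 290550) = 91681890300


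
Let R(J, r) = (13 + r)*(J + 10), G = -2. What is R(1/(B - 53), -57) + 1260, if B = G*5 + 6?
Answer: 46784/57 ≈ 820.77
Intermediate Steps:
B = -4 (B = -2*5 + 6 = -10 + 6 = -4)
R(J, r) = (10 + J)*(13 + r) (R(J, r) = (13 + r)*(10 + J) = (10 + J)*(13 + r))
R(1/(B - 53), -57) + 1260 = (130 + 10*(-57) + 13/(-4 - 53) - 57/(-4 - 53)) + 1260 = (130 - 570 + 13/(-57) - 57/(-57)) + 1260 = (130 - 570 + 13*(-1/57) - 1/57*(-57)) + 1260 = (130 - 570 - 13/57 + 1) + 1260 = -25036/57 + 1260 = 46784/57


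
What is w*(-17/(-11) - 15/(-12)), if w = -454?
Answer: -27921/22 ≈ -1269.1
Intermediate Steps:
w*(-17/(-11) - 15/(-12)) = -454*(-17/(-11) - 15/(-12)) = -454*(-17*(-1/11) - 15*(-1/12)) = -454*(17/11 + 5/4) = -454*123/44 = -27921/22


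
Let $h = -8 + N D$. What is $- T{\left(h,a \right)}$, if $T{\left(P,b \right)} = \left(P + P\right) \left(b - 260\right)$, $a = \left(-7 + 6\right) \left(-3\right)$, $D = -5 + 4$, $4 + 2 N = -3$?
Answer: $-2313$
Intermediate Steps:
$N = - \frac{7}{2}$ ($N = -2 + \frac{1}{2} \left(-3\right) = -2 - \frac{3}{2} = - \frac{7}{2} \approx -3.5$)
$D = -1$
$h = - \frac{9}{2}$ ($h = -8 - - \frac{7}{2} = -8 + \frac{7}{2} = - \frac{9}{2} \approx -4.5$)
$a = 3$ ($a = \left(-1\right) \left(-3\right) = 3$)
$T{\left(P,b \right)} = 2 P \left(-260 + b\right)$
$- T{\left(h,a \right)} = - \frac{2 \left(-9\right) \left(-260 + 3\right)}{2} = - \frac{2 \left(-9\right) \left(-257\right)}{2} = \left(-1\right) 2313 = -2313$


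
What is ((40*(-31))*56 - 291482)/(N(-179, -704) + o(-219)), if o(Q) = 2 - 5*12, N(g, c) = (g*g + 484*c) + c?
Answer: 360922/309457 ≈ 1.1663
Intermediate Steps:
N(g, c) = g**2 + 485*c (N(g, c) = (g**2 + 484*c) + c = g**2 + 485*c)
o(Q) = -58 (o(Q) = 2 - 60 = -58)
((40*(-31))*56 - 291482)/(N(-179, -704) + o(-219)) = ((40*(-31))*56 - 291482)/(((-179)**2 + 485*(-704)) - 58) = (-1240*56 - 291482)/((32041 - 341440) - 58) = (-69440 - 291482)/(-309399 - 58) = -360922/(-309457) = -360922*(-1/309457) = 360922/309457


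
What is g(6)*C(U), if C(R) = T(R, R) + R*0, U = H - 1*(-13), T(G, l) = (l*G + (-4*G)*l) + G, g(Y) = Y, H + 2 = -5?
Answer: -612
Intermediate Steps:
H = -7 (H = -2 - 5 = -7)
T(G, l) = G - 3*G*l (T(G, l) = (G*l - 4*G*l) + G = -3*G*l + G = G - 3*G*l)
U = 6 (U = -7 - 1*(-13) = -7 + 13 = 6)
C(R) = R*(1 - 3*R) (C(R) = R*(1 - 3*R) + R*0 = R*(1 - 3*R) + 0 = R*(1 - 3*R))
g(6)*C(U) = 6*(6*(1 - 3*6)) = 6*(6*(1 - 18)) = 6*(6*(-17)) = 6*(-102) = -612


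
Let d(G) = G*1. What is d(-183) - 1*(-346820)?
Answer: 346637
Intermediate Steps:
d(G) = G
d(-183) - 1*(-346820) = -183 - 1*(-346820) = -183 + 346820 = 346637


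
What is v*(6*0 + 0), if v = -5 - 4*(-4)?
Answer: 0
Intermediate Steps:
v = 11 (v = -5 + 16 = 11)
v*(6*0 + 0) = 11*(6*0 + 0) = 11*(0 + 0) = 11*0 = 0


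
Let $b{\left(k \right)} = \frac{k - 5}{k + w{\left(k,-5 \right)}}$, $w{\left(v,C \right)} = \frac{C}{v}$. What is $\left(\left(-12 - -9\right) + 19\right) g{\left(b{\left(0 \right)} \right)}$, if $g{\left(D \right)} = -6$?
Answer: $-96$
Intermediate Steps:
$b{\left(k \right)} = \frac{-5 + k}{k - \frac{5}{k}}$ ($b{\left(k \right)} = \frac{k - 5}{k - \frac{5}{k}} = \frac{-5 + k}{k - \frac{5}{k}}$)
$\left(\left(-12 - -9\right) + 19\right) g{\left(b{\left(0 \right)} \right)} = \left(\left(-12 - -9\right) + 19\right) \left(-6\right) = \left(\left(-12 + 9\right) + 19\right) \left(-6\right) = \left(-3 + 19\right) \left(-6\right) = 16 \left(-6\right) = -96$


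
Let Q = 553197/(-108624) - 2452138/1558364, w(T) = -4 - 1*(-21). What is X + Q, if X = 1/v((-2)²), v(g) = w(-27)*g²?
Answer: -99859150207/14987955361 ≈ -6.6626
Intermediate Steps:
w(T) = 17 (w(T) = -4 + 21 = 17)
v(g) = 17*g²
Q = -94036943985/14106310928 (Q = 553197*(-1/108624) - 2452138*1/1558364 = -184399/36208 - 1226069/779182 = -94036943985/14106310928 ≈ -6.6663)
X = 1/272 (X = 1/(17*((-2)²)²) = 1/(17*4²) = 1/(17*16) = 1/272 ≈ 0.0036765)
X + Q = 1/272 - 94036943985/14106310928 = -99859150207/14987955361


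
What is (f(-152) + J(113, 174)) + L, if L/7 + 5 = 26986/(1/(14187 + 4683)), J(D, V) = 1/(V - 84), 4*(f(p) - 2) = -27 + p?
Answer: 641624519207/180 ≈ 3.5646e+9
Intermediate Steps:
f(p) = -19/4 + p/4 (f(p) = 2 + (-27 + p)/4 = 2 + (-27/4 + p/4) = -19/4 + p/4)
J(D, V) = 1/(-84 + V)
L = 3564580705 (L = -35 + 7*(26986/(1/(14187 + 4683))) = -35 + 7*(26986/(1/18870)) = -35 + 7*(26986*18870) = -35 + 7*509225820 = -35 + 3564580740 = 3564580705)
(f(-152) + J(113, 174)) + L = ((-19/4 + (1/4)*(-152)) + 1/(-84 + 174)) + 3564580705 = ((-19/4 - 38) + 1/90) + 3564580705 = (-171/4 + 1/90) + 3564580705 = -7693/180 + 3564580705 = 641624519207/180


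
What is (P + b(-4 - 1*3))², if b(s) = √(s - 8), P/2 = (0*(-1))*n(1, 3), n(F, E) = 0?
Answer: -15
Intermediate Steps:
P = 0 (P = 2*((0*(-1))*0) = 2*(0*0) = 2*0 = 0)
b(s) = √(-8 + s)
(P + b(-4 - 1*3))² = (0 + √(-8 + (-4 - 1*3)))² = (0 + √(-8 + (-4 - 3)))² = (0 + √(-8 - 7))² = (0 + √(-15))² = (0 + I*√15)² = (I*√15)² = -15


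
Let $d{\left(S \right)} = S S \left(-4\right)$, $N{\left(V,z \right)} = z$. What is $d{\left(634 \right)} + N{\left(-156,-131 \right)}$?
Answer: $-1607955$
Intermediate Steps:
$d{\left(S \right)} = - 4 S^{2}$ ($d{\left(S \right)} = S^{2} \left(-4\right) = - 4 S^{2}$)
$d{\left(634 \right)} + N{\left(-156,-131 \right)} = - 4 \cdot 634^{2} - 131 = \left(-4\right) 401956 - 131 = -1607824 - 131 = -1607955$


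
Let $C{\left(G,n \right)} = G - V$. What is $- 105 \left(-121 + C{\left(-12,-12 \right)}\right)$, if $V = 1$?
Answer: $14070$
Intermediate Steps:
$C{\left(G,n \right)} = -1 + G$ ($C{\left(G,n \right)} = G - 1 = -1 + G$)
$- 105 \left(-121 + C{\left(-12,-12 \right)}\right) = - 105 \left(-121 - 13\right) = \left(-105\right) \left(-134\right) = 14070$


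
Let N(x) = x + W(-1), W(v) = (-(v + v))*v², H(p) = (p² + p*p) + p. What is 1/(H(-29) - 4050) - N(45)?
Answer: -112660/2397 ≈ -47.000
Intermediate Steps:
H(p) = p + 2*p² (H(p) = (p² + p²) + p = 2*p² + p = p + 2*p²)
W(v) = -2*v³ (W(v) = (-2*v)*v² = -2*v³)
N(x) = 2 + x (N(x) = x - 2*(-1)³ = x - 2*(-1) = x + 2 = 2 + x)
1/(H(-29) - 4050) - N(45) = 1/(-29*(1 + 2*(-29)) - 4050) - (2 + 45) = 1/(-29*(1 - 58) - 4050) - 1*47 = 1/(-29*(-57) - 4050) - 47 = 1/(1653 - 4050) - 47 = 1/(-2397) - 47 = -1/2397 - 47 = -112660/2397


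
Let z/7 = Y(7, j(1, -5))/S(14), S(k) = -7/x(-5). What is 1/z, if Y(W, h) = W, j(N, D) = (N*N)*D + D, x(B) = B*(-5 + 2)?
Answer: -1/105 ≈ -0.0095238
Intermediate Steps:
x(B) = -3*B (x(B) = B*(-3) = -3*B)
j(N, D) = D + D*N**2 (j(N, D) = N**2*D + D = D*N**2 + D = D + D*N**2)
S(k) = -7/15 (S(k) = -7/((-3*(-5))) = -7/15)
z = -105 (z = 7*(7/(-7/15)) = 7*(7*(-15/7)) = 7*(-15) = -105)
1/z = 1/(-105) = -1/105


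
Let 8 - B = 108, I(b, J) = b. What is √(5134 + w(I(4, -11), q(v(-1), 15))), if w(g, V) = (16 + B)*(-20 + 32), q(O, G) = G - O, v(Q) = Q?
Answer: √4126 ≈ 64.234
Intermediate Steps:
B = -100 (B = 8 - 1*108 = 8 - 108 = -100)
w(g, V) = -1008 (w(g, V) = (16 - 100)*(-20 + 32) = -84*12 = -1008)
√(5134 + w(I(4, -11), q(v(-1), 15))) = √(5134 - 1008) = √4126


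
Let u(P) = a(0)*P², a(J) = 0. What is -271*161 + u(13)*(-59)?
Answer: -43631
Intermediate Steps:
u(P) = 0 (u(P) = 0*P² = 0)
-271*161 + u(13)*(-59) = -271*161 + 0*(-59) = -43631 + 0 = -43631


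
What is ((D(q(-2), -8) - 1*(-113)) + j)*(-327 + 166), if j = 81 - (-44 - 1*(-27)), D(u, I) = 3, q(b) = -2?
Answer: -34454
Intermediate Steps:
j = 98 (j = 81 - (-44 + 27) = 81 - 1*(-17) = 81 + 17 = 98)
((D(q(-2), -8) - 1*(-113)) + j)*(-327 + 166) = ((3 - 1*(-113)) + 98)*(-327 + 166) = ((3 + 113) + 98)*(-161) = (116 + 98)*(-161) = 214*(-161) = -34454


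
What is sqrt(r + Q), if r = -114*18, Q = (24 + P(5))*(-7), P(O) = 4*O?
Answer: 2*I*sqrt(590) ≈ 48.58*I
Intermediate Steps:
Q = -308 (Q = (24 + 4*5)*(-7) = (24 + 20)*(-7) = 44*(-7) = -308)
r = -2052
sqrt(r + Q) = sqrt(-2052 - 308) = sqrt(-2360) = 2*I*sqrt(590)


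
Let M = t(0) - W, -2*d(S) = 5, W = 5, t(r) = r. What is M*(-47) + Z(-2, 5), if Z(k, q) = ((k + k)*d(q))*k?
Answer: 215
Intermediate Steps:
d(S) = -5/2 (d(S) = -½*5 = -5/2)
M = -5 (M = 0 - 1*5 = 0 - 5 = -5)
Z(k, q) = -5*k² (Z(k, q) = ((k + k)*(-5/2))*k = ((2*k)*(-5/2))*k = (-5*k)*k = -5*k²)
M*(-47) + Z(-2, 5) = -5*(-47) - 5*(-2)² = 235 - 5*4 = 235 - 20 = 215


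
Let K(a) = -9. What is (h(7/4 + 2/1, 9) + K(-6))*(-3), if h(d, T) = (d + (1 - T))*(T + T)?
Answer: 513/2 ≈ 256.50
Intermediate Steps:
h(d, T) = 2*T*(1 + d - T) (h(d, T) = (1 + d - T)*(2*T) = 2*T*(1 + d - T))
(h(7/4 + 2/1, 9) + K(-6))*(-3) = (2*9*(1 + (7/4 + 2/1) - 1*9) - 9)*(-3) = (2*9*(1 + (7*(¼) + 2*1) - 9) - 9)*(-3) = (2*9*(1 + (7/4 + 2) - 9) - 9)*(-3) = (2*9*(1 + 15/4 - 9) - 9)*(-3) = (2*9*(-17/4) - 9)*(-3) = (-153/2 - 9)*(-3) = -171/2*(-3) = 513/2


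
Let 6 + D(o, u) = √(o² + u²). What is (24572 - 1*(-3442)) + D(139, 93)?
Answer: 28008 + √27970 ≈ 28175.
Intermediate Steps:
D(o, u) = -6 + √(o² + u²)
(24572 - 1*(-3442)) + D(139, 93) = (24572 - 1*(-3442)) + (-6 + √(139² + 93²)) = (24572 + 3442) + (-6 + √(19321 + 8649)) = 28014 + (-6 + √27970) = 28008 + √27970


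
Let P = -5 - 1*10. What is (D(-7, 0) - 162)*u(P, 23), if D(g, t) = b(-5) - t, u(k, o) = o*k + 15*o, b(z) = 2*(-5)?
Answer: 0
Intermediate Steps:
b(z) = -10
P = -15 (P = -5 - 10 = -15)
u(k, o) = 15*o + k*o (u(k, o) = k*o + 15*o = 15*o + k*o)
D(g, t) = -10 - t
(D(-7, 0) - 162)*u(P, 23) = ((-10 - 1*0) - 162)*(23*(15 - 15)) = ((-10 + 0) - 162)*(23*0) = (-10 - 162)*0 = -172*0 = 0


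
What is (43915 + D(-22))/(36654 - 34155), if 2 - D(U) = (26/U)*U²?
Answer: 2617/147 ≈ 17.803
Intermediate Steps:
D(U) = 2 - 26*U (D(U) = 2 - 26/U*U² = 2 - 26*U)
(43915 + D(-22))/(36654 - 34155) = (43915 + (2 - 26*(-22)))/(36654 - 34155) = (43915 + (2 + 572))/2499 = (43915 + 574)*(1/2499) = 44489*(1/2499) = 2617/147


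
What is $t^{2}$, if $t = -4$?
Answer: $16$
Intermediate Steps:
$t^{2} = \left(-4\right)^{2} = 16$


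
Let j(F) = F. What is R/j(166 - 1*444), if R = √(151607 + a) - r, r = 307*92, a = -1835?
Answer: 14122/139 - √37443/139 ≈ 100.21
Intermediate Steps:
r = 28244
R = -28244 + 2*√37443 (R = √(151607 - 1835) - 1*28244 = √149772 - 28244 = 2*√37443 - 28244 = -28244 + 2*√37443 ≈ -27857.)
R/j(166 - 1*444) = (-28244 + 2*√37443)/(166 - 1*444) = (-28244 + 2*√37443)/(166 - 444) = (-28244 + 2*√37443)/(-278) = (-28244 + 2*√37443)*(-1/278) = 14122/139 - √37443/139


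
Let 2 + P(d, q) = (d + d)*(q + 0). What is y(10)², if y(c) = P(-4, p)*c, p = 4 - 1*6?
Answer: 19600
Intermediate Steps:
p = -2 (p = 4 - 6 = -2)
P(d, q) = -2 + 2*d*q (P(d, q) = -2 + (d + d)*(q + 0) = -2 + (2*d)*q = -2 + 2*d*q)
y(c) = 14*c (y(c) = (-2 + 2*(-4)*(-2))*c = (-2 + 16)*c = 14*c)
y(10)² = (14*10)² = 140² = 19600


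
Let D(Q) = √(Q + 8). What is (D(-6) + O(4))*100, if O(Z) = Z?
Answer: 400 + 100*√2 ≈ 541.42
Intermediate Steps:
D(Q) = √(8 + Q)
(D(-6) + O(4))*100 = (√(8 - 6) + 4)*100 = (√2 + 4)*100 = (4 + √2)*100 = 400 + 100*√2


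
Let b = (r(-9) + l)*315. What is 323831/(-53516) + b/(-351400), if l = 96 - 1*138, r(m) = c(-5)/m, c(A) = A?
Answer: -807825443/134325160 ≈ -6.0140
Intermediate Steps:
r(m) = -5/m
l = -42 (l = 96 - 138 = -42)
b = -13055 (b = (-5/(-9) - 42)*315 = (-5*(-⅑) - 42)*315 = (5/9 - 42)*315 = -373/9*315 = -13055)
323831/(-53516) + b/(-351400) = 323831/(-53516) - 13055/(-351400) = 323831*(-1/53516) - 13055*(-1/351400) = -323831/53516 + 373/10040 = -807825443/134325160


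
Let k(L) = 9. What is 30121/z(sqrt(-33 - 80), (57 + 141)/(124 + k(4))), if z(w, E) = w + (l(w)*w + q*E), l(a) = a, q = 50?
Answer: -1580557769/2177346 - 40985413*I*sqrt(113)/2177346 ≈ -725.91 - 200.1*I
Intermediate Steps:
z(w, E) = w + w**2 + 50*E (z(w, E) = w + (w*w + 50*E) = w + (w**2 + 50*E) = w + w**2 + 50*E)
30121/z(sqrt(-33 - 80), (57 + 141)/(124 + k(4))) = 30121/(sqrt(-33 - 80) + (sqrt(-33 - 80))**2 + 50*((57 + 141)/(124 + 9))) = 30121/(sqrt(-113) + (sqrt(-113))**2 + 50*(198/133)) = 30121/(I*sqrt(113) + (I*sqrt(113))**2 + 50*(198*(1/133))) = 30121/(I*sqrt(113) - 113 + 50*(198/133)) = 30121/(I*sqrt(113) - 113 + 9900/133) = 30121/(-5129/133 + I*sqrt(113))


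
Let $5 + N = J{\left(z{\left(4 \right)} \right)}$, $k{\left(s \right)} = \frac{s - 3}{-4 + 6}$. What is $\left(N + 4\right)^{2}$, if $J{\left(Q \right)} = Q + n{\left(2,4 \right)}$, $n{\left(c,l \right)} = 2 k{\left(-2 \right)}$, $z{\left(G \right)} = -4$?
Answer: $100$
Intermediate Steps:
$k{\left(s \right)} = - \frac{3}{2} + \frac{s}{2}$ ($k{\left(s \right)} = \frac{-3 + s}{2} = \left(-3 + s\right) \frac{1}{2} = - \frac{3}{2} + \frac{s}{2}$)
$n{\left(c,l \right)} = -5$ ($n{\left(c,l \right)} = 2 \left(- \frac{3}{2} + \frac{1}{2} \left(-2\right)\right) = 2 \left(- \frac{3}{2} - 1\right) = 2 \left(- \frac{5}{2}\right) = -5$)
$J{\left(Q \right)} = -5 + Q$ ($J{\left(Q \right)} = Q - 5 = -5 + Q$)
$N = -14$ ($N = -5 - 9 = -14$)
$\left(N + 4\right)^{2} = \left(-14 + 4\right)^{2} = \left(-10\right)^{2} = 100$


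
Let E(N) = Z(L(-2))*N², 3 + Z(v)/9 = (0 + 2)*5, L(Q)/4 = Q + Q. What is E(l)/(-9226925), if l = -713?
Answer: -32027247/9226925 ≈ -3.4711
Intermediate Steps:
L(Q) = 8*Q (L(Q) = 4*(Q + Q) = 4*(2*Q) = 8*Q)
Z(v) = 63 (Z(v) = -27 + 9*((0 + 2)*5) = -27 + 9*(2*5) = -27 + 9*10 = -27 + 90 = 63)
E(N) = 63*N²
E(l)/(-9226925) = (63*(-713)²)/(-9226925) = (63*508369)*(-1/9226925) = 32027247*(-1/9226925) = -32027247/9226925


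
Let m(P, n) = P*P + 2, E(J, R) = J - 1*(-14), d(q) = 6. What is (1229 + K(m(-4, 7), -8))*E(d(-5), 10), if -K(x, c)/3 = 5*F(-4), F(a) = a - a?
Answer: 24580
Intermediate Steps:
F(a) = 0
E(J, R) = 14 + J (E(J, R) = J + 14 = 14 + J)
m(P, n) = 2 + P² (m(P, n) = P² + 2 = 2 + P²)
K(x, c) = 0 (K(x, c) = -15*0 = -3*0 = 0)
(1229 + K(m(-4, 7), -8))*E(d(-5), 10) = (1229 + 0)*(14 + 6) = 1229*20 = 24580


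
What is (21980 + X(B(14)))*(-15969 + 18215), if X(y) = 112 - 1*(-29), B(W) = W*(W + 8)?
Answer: 49683766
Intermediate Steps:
B(W) = W*(8 + W)
X(y) = 141 (X(y) = 112 + 29 = 141)
(21980 + X(B(14)))*(-15969 + 18215) = (21980 + 141)*(-15969 + 18215) = 22121*2246 = 49683766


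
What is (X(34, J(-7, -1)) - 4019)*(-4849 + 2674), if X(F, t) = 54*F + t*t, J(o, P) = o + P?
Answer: 4608825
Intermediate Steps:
J(o, P) = P + o
X(F, t) = t² + 54*F (X(F, t) = 54*F + t² = t² + 54*F)
(X(34, J(-7, -1)) - 4019)*(-4849 + 2674) = (((-1 - 7)² + 54*34) - 4019)*(-4849 + 2674) = (((-8)² + 1836) - 4019)*(-2175) = ((64 + 1836) - 4019)*(-2175) = (1900 - 4019)*(-2175) = -2119*(-2175) = 4608825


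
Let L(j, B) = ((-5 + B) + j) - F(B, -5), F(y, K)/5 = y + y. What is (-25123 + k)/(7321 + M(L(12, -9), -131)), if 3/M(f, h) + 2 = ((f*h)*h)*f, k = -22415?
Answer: -6317552146716/972922699025 ≈ -6.4934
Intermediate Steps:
F(y, K) = 10*y (F(y, K) = 5*(y + y) = 5*(2*y) = 10*y)
L(j, B) = -5 + j - 9*B (L(j, B) = ((-5 + B) + j) - 10*B = (-5 + B + j) - 10*B = -5 + j - 9*B)
M(f, h) = 3/(-2 + f**2*h**2) (M(f, h) = 3/(-2 + ((f*h)*h)*f) = 3/(-2 + (f*h**2)*f) = 3/(-2 + f**2*h**2))
(-25123 + k)/(7321 + M(L(12, -9), -131)) = (-25123 - 22415)/(7321 + 3/(-2 + (-5 + 12 - 9*(-9))**2*(-131)**2)) = -47538/(7321 + 3/(-2 + (-5 + 12 + 81)**2*17161)) = -47538/(7321 + 3/(-2 + 88**2*17161)) = -47538/(7321 + 3/(-2 + 7744*17161)) = -47538/(7321 + 3/(-2 + 132894784)) = -47538/(7321 + 3/132894782) = -47538/972922699025/132894782 = -47538*132894782/972922699025 = -6317552146716/972922699025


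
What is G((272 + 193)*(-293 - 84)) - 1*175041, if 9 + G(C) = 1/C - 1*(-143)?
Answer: -30662071636/175305 ≈ -1.7491e+5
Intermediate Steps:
G(C) = 134 + 1/C (G(C) = -9 + (1/C - 1*(-143)) = -9 + (1/C + 143) = -9 + (143 + 1/C) = 134 + 1/C)
G((272 + 193)*(-293 - 84)) - 1*175041 = (134 + 1/((272 + 193)*(-293 - 84))) - 1*175041 = (134 + 1/(465*(-377))) - 175041 = (134 + 1/(-175305)) - 175041 = (134 - 1/175305) - 175041 = 23490869/175305 - 175041 = -30662071636/175305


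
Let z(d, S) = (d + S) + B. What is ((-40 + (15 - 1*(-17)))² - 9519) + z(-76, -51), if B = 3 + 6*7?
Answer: -9537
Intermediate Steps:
B = 45 (B = 3 + 42 = 45)
z(d, S) = 45 + S + d (z(d, S) = (d + S) + 45 = (S + d) + 45 = 45 + S + d)
((-40 + (15 - 1*(-17)))² - 9519) + z(-76, -51) = ((-40 + (15 - 1*(-17)))² - 9519) + (45 - 51 - 76) = ((-40 + (15 + 17))² - 9519) - 82 = ((-40 + 32)² - 9519) - 82 = ((-8)² - 9519) - 82 = (64 - 9519) - 82 = -9455 - 82 = -9537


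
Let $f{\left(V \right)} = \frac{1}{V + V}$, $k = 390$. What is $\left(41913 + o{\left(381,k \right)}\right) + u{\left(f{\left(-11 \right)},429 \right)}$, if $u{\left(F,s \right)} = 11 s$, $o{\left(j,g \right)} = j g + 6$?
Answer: $195228$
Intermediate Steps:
$o{\left(j,g \right)} = 6 + g j$ ($o{\left(j,g \right)} = g j + 6 = 6 + g j$)
$f{\left(V \right)} = \frac{1}{2 V}$
$\left(41913 + o{\left(381,k \right)}\right) + u{\left(f{\left(-11 \right)},429 \right)} = \left(41913 + \left(6 + 390 \cdot 381\right)\right) + 11 \cdot 429 = \left(41913 + \left(6 + 148590\right)\right) + 4719 = \left(41913 + 148596\right) + 4719 = 190509 + 4719 = 195228$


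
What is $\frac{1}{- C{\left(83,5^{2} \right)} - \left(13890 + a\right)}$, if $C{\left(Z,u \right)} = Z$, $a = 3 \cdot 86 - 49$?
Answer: $- \frac{1}{14182} \approx -7.0512 \cdot 10^{-5}$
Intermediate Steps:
$a = 209$ ($a = 258 - 49 = 209$)
$\frac{1}{- C{\left(83,5^{2} \right)} - \left(13890 + a\right)} = \frac{1}{\left(-1\right) 83 - 14099} = \frac{1}{-83 - 14099} = \frac{1}{-14182} = - \frac{1}{14182}$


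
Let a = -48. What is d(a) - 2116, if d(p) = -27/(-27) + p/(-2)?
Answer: -2091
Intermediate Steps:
d(p) = 1 - p/2 (d(p) = -27*(-1/27) + p*(-½) = 1 - p/2)
d(a) - 2116 = (1 - ½*(-48)) - 2116 = (1 + 24) - 2116 = 25 - 2116 = -2091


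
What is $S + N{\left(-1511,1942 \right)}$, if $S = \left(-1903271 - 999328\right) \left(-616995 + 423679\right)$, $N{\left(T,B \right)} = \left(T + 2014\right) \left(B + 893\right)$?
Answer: $561120254289$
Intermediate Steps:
$N{\left(T,B \right)} = \left(893 + B\right) \left(2014 + T\right)$ ($N{\left(T,B \right)} = \left(2014 + T\right) \left(893 + B\right) = \left(893 + B\right) \left(2014 + T\right)$)
$S = 561118828284$ ($S = \left(-2902599\right) \left(-193316\right) = 561118828284$)
$S + N{\left(-1511,1942 \right)} = 561118828284 + \left(1798502 + 893 \left(-1511\right) + 2014 \cdot 1942 + 1942 \left(-1511\right)\right) = 561118828284 + \left(1798502 - 1349323 + 3911188 - 2934362\right) = 561118828284 + 1426005 = 561120254289$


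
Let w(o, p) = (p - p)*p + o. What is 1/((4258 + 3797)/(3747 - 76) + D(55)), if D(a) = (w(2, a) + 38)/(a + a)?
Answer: 40381/103289 ≈ 0.39095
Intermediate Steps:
w(o, p) = o (w(o, p) = 0*p + o = 0 + o = o)
D(a) = 20/a (D(a) = (2 + 38)/(a + a) = 40/((2*a)) = 40*(1/(2*a)) = 20/a)
1/((4258 + 3797)/(3747 - 76) + D(55)) = 1/((4258 + 3797)/(3747 - 76) + 20/55) = 1/(8055/3671 + 20*(1/55)) = 1/(8055*(1/3671) + 4/11) = 1/(8055/3671 + 4/11) = 1/(103289/40381) = 40381/103289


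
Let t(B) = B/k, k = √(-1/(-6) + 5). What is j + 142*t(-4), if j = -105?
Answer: -105 - 568*√186/31 ≈ -354.89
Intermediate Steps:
k = √186/6 (k = √(-1*(-⅙) + 5) = √(⅙ + 5) = √(31/6) = √186/6 ≈ 2.2730)
t(B) = B*√186/31 (t(B) = B/((√186/6)) = B*(√186/31) = B*√186/31)
j + 142*t(-4) = -105 + 142*((1/31)*(-4)*√186) = -105 + 142*(-4*√186/31) = -105 - 568*√186/31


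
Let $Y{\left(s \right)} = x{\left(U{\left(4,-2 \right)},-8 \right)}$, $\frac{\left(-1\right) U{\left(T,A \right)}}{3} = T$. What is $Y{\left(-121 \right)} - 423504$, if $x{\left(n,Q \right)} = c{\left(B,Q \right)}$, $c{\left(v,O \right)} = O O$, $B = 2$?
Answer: $-423440$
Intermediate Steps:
$U{\left(T,A \right)} = - 3 T$
$c{\left(v,O \right)} = O^{2}$
$x{\left(n,Q \right)} = Q^{2}$
$Y{\left(s \right)} = 64$ ($Y{\left(s \right)} = \left(-8\right)^{2} = 64$)
$Y{\left(-121 \right)} - 423504 = 64 - 423504 = -423440$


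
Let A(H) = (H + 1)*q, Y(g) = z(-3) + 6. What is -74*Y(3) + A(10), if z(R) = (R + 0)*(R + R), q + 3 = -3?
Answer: -1842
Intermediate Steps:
q = -6 (q = -3 - 3 = -6)
z(R) = 2*R² (z(R) = R*(2*R) = 2*R²)
Y(g) = 24 (Y(g) = 2*(-3)² + 6 = 2*9 + 6 = 18 + 6 = 24)
A(H) = -6 - 6*H (A(H) = (H + 1)*(-6) = (1 + H)*(-6) = -6 - 6*H)
-74*Y(3) + A(10) = -74*24 + (-6 - 6*10) = -1776 + (-6 - 60) = -1776 - 66 = -1842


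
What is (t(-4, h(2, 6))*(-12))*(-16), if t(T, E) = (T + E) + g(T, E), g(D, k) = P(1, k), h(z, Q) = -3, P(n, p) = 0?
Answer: -1344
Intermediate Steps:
g(D, k) = 0
t(T, E) = E + T (t(T, E) = (T + E) + 0 = (E + T) + 0 = E + T)
(t(-4, h(2, 6))*(-12))*(-16) = ((-3 - 4)*(-12))*(-16) = -7*(-12)*(-16) = 84*(-16) = -1344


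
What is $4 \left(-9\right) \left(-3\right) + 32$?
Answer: $140$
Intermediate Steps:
$4 \left(-9\right) \left(-3\right) + 32 = \left(-36\right) \left(-3\right) + 32 = 108 + 32 = 140$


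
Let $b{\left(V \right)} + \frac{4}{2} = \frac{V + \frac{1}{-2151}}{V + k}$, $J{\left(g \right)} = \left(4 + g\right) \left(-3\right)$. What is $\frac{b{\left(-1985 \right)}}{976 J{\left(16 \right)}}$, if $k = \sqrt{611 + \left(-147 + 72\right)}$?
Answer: $\frac{4236558059}{248126656021920} - \frac{533717 \sqrt{134}}{31015832002740} \approx 1.6875 \cdot 10^{-5}$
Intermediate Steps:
$k = 2 \sqrt{134}$ ($k = \sqrt{611 - 75} = \sqrt{536} = 2 \sqrt{134} \approx 23.152$)
$J{\left(g \right)} = -12 - 3 g$
$b{\left(V \right)} = -2 + \frac{- \frac{1}{2151} + V}{V + 2 \sqrt{134}}$ ($b{\left(V \right)} = -2 + \frac{V + \frac{1}{-2151}}{V + 2 \sqrt{134}} = -2 + \frac{V - \frac{1}{2151}}{V + 2 \sqrt{134}} = -2 + \frac{- \frac{1}{2151} + V}{V + 2 \sqrt{134}}$)
$\frac{b{\left(-1985 \right)}}{976 J{\left(16 \right)}} = \frac{\frac{1}{-1985 + 2 \sqrt{134}} \left(- \frac{1}{2151} - -1985 - 4 \sqrt{134}\right)}{976 \left(-12 - 48\right)} = \frac{\frac{1}{-1985 + 2 \sqrt{134}} \left(- \frac{1}{2151} + 1985 - 4 \sqrt{134}\right)}{976 \left(-12 - 48\right)} = \frac{\frac{1}{-1985 + 2 \sqrt{134}} \left(\frac{4269734}{2151} - 4 \sqrt{134}\right)}{976 \left(-60\right)} = \frac{\frac{1}{-1985 + 2 \sqrt{134}} \left(\frac{4269734}{2151} - 4 \sqrt{134}\right)}{-58560} = \frac{\frac{4269734}{2151} - 4 \sqrt{134}}{-1985 + 2 \sqrt{134}} \left(- \frac{1}{58560}\right) = - \frac{\frac{4269734}{2151} - 4 \sqrt{134}}{58560 \left(-1985 + 2 \sqrt{134}\right)}$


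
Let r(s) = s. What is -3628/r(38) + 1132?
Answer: 19694/19 ≈ 1036.5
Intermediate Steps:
-3628/r(38) + 1132 = -3628/38 + 1132 = -3628*1/38 + 1132 = -1814/19 + 1132 = 19694/19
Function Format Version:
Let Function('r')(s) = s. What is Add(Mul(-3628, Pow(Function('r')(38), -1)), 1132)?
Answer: Rational(19694, 19) ≈ 1036.5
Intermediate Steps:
Add(Mul(-3628, Pow(Function('r')(38), -1)), 1132) = Add(Mul(-3628, Pow(38, -1)), 1132) = Add(Mul(-3628, Rational(1, 38)), 1132) = Add(Rational(-1814, 19), 1132) = Rational(19694, 19)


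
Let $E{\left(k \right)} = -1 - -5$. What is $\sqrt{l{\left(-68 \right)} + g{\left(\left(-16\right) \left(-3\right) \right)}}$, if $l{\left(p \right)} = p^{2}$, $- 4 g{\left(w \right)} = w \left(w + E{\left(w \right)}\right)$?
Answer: $20 \sqrt{10} \approx 63.246$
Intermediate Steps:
$E{\left(k \right)} = 4$ ($E{\left(k \right)} = -1 + 5 = 4$)
$g{\left(w \right)} = - \frac{w \left(4 + w\right)}{4}$ ($g{\left(w \right)} = - \frac{w \left(w + 4\right)}{4} = - \frac{w \left(4 + w\right)}{4}$)
$\sqrt{l{\left(-68 \right)} + g{\left(\left(-16\right) \left(-3\right) \right)}} = \sqrt{\left(-68\right)^{2} - \frac{\left(-16\right) \left(-3\right) \left(4 - -48\right)}{4}} = \sqrt{4624 - 12 \left(4 + 48\right)} = \sqrt{4624 - 12 \cdot 52} = \sqrt{4624 - 624} = \sqrt{4000} = 20 \sqrt{10}$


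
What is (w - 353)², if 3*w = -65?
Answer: 1263376/9 ≈ 1.4038e+5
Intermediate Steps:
w = -65/3 (w = (⅓)*(-65) = -65/3 ≈ -21.667)
(w - 353)² = (-65/3 - 353)² = (-1124/3)² = 1263376/9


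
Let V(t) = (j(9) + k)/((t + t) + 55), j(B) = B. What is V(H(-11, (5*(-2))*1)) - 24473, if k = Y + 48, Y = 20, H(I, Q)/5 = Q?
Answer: -1101362/45 ≈ -24475.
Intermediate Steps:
H(I, Q) = 5*Q
k = 68 (k = 20 + 48 = 68)
V(t) = 77/(55 + 2*t) (V(t) = (9 + 68)/((t + t) + 55) = 77/(2*t + 55) = 77/(55 + 2*t))
V(H(-11, (5*(-2))*1)) - 24473 = 77/(55 + 2*(5*((5*(-2))*1))) - 24473 = 77/(55 + 2*(5*(-10*1))) - 24473 = 77/(55 + 2*(5*(-10))) - 24473 = 77/(55 + 2*(-50)) - 24473 = 77/(55 - 100) - 24473 = 77/(-45) - 24473 = 77*(-1/45) - 24473 = -77/45 - 24473 = -1101362/45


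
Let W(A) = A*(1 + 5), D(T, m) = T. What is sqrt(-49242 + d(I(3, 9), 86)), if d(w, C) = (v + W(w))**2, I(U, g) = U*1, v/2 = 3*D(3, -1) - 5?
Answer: I*sqrt(48566) ≈ 220.38*I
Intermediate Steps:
W(A) = 6*A (W(A) = A*6 = 6*A)
v = 8 (v = 2*(3*3 - 5) = 2*(9 - 5) = 2*4 = 8)
I(U, g) = U
d(w, C) = (8 + 6*w)**2
sqrt(-49242 + d(I(3, 9), 86)) = sqrt(-49242 + 4*(4 + 3*3)**2) = sqrt(-49242 + 4*(4 + 9)**2) = sqrt(-49242 + 4*13**2) = sqrt(-49242 + 4*169) = sqrt(-49242 + 676) = sqrt(-48566) = I*sqrt(48566)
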